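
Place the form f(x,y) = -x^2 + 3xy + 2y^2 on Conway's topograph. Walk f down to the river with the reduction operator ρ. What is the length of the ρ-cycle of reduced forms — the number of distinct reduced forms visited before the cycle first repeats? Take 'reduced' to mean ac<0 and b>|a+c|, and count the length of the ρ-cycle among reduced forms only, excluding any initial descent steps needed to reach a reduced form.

D = 17, ⌊√D⌋ = 4
river: ρ → (2,1,-2)
river: ρ → (-2,3,1)
river: ρ → (1,3,-2)
river: ρ → (-2,1,2)
river: ρ → (2,3,-1)
river: ρ → (-1,3,2)
ρ-cycle length = 6 (tail of 0 descent steps not counted)

6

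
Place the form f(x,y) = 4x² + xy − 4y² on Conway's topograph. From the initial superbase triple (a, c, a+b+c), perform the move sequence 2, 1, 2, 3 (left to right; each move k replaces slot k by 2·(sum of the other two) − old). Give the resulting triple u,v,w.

start (4,-4,1) = (f(1,0),f(0,1),f(1,1))
replace slot 2: 2·(4+1) − (-4) = 14 → (4,14,1)
replace slot 1: 2·(14+1) − 4 = 26 → (26,14,1)
replace slot 2: 2·(26+1) − 14 = 40 → (26,40,1)
replace slot 3: 2·(26+40) − 1 = 131 → (26,40,131)

26,40,131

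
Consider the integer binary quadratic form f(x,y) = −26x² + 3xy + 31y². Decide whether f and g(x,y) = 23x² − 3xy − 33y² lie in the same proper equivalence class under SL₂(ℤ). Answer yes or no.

D₁ = 3233, D₂ = 3045
discriminants differ ⇒ not SL₂(ℤ)-equivalent

no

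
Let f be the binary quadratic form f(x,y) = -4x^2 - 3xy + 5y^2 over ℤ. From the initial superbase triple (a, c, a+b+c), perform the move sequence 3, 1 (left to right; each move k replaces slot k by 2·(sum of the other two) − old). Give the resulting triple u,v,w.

start (-4,5,-2) = (f(1,0),f(0,1),f(1,1))
replace slot 3: 2·((-4)+5) − (-2) = 4 → (-4,5,4)
replace slot 1: 2·(5+4) − (-4) = 22 → (22,5,4)

22,5,4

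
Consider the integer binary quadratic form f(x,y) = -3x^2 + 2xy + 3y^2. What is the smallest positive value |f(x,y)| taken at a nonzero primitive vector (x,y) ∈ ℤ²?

river: ρ → (3,4,-2)
river: ρ → (-2,4,3)
river: ρ → (3,2,-3)
river: ρ → (-3,4,2)
river: ρ → (2,4,-3)
river: ρ → (-3,2,3)
closes: descent 0, river 6
min |a| on river = 2

2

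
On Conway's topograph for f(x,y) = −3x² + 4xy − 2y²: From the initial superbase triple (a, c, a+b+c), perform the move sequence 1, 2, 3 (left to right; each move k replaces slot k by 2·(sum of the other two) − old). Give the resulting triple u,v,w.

start (-3,-2,-1) = (f(1,0),f(0,1),f(1,1))
replace slot 1: 2·((-2)+(-1)) − (-3) = -3 → (-3,-2,-1)
replace slot 2: 2·((-3)+(-1)) − (-2) = -6 → (-3,-6,-1)
replace slot 3: 2·((-3)+(-6)) − (-1) = -17 → (-3,-6,-17)

-3,-6,-17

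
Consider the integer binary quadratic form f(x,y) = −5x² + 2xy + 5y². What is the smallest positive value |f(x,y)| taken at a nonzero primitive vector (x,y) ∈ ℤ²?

river: ρ → (5,8,-2)
river: ρ → (-2,8,5)
river: ρ → (5,2,-5)
river: ρ → (-5,8,2)
river: ρ → (2,8,-5)
river: ρ → (-5,2,5)
closes: descent 0, river 6
min |a| on river = 2

2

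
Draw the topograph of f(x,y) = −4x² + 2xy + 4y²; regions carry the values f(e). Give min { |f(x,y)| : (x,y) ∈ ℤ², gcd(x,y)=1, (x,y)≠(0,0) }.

river: ρ → (4,6,-2)
river: ρ → (-2,6,4)
river: ρ → (4,2,-4)
river: ρ → (-4,6,2)
river: ρ → (2,6,-4)
river: ρ → (-4,2,4)
closes: descent 0, river 6
min |a| on river = 2

2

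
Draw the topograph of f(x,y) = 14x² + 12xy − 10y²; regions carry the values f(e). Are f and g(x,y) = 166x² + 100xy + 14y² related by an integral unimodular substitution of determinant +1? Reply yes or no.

D₁ = 704, D₂ = 704
river cycle of f (length 8): (-10, 8, 16), (16, 24, -2), (-2, 24, 16), (16, 8, -10), (-10, 12, 14), (14, 16, -8), (-8, 16, 14), (14, 12, -10)
river cycle of g (length 8): (14, 12, -10), (-10, 8, 16), (16, 24, -2), (-2, 24, 16), (16, 8, -10), (-10, 12, 14), (14, 16, -8), (-8, 16, 14)
cycles coincide ⇒ equivalent

yes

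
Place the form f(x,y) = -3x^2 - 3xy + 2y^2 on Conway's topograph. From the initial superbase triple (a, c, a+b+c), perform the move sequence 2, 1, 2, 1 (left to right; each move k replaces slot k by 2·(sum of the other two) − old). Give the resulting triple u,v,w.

start (-3,2,-4) = (f(1,0),f(0,1),f(1,1))
replace slot 2: 2·((-3)+(-4)) − 2 = -16 → (-3,-16,-4)
replace slot 1: 2·((-16)+(-4)) − (-3) = -37 → (-37,-16,-4)
replace slot 2: 2·((-37)+(-4)) − (-16) = -66 → (-37,-66,-4)
replace slot 1: 2·((-66)+(-4)) − (-37) = -103 → (-103,-66,-4)

-103,-66,-4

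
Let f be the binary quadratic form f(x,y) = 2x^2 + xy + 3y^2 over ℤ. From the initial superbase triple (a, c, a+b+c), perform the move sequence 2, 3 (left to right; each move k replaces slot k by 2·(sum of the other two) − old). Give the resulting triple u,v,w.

start (2,3,6) = (f(1,0),f(0,1),f(1,1))
replace slot 2: 2·(2+6) − 3 = 13 → (2,13,6)
replace slot 3: 2·(2+13) − 6 = 24 → (2,13,24)

2,13,24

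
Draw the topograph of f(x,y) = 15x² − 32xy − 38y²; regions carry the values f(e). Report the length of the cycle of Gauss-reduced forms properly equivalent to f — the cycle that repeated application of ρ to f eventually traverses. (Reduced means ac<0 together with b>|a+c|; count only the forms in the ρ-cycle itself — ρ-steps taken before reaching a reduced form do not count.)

D = 3304, ⌊√D⌋ = 57
descent: ρ → (-38,32,15)  [lands on river]
river: ρ → (15,28,-42)
river: ρ → (-42,56,1)
river: ρ → (1,56,-42)
river: ρ → (-42,28,15)
river: ρ → (15,32,-38)
river: ρ → (-38,44,9)
river: ρ → (9,46,-33)
river: ρ → (-33,20,22)
river: ρ → (22,24,-31)
river: ρ → (-31,38,15)
river: ρ → (15,52,-10)
river: ρ → (-10,48,25)
river: ρ → (25,52,-6)
river: ρ → (-6,56,7)
river: ρ → (7,56,-6)
river: ρ → (-6,52,25)
river: ρ → (25,48,-10)
river: ρ → (-10,52,15)
river: ρ → (15,38,-31)
river: ρ → (-31,24,22)
river: ρ → (22,20,-33)
river: ρ → (-33,46,9)
river: ρ → (9,44,-38)
ρ-cycle length = 24 (tail of 1 descent step not counted)

24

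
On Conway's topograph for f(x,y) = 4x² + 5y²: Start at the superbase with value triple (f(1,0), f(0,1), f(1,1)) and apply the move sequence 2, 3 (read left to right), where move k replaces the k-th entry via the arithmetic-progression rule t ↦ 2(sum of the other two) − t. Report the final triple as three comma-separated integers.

start (4,5,9) = (f(1,0),f(0,1),f(1,1))
replace slot 2: 2·(4+9) − 5 = 21 → (4,21,9)
replace slot 3: 2·(4+21) − 9 = 41 → (4,21,41)

4,21,41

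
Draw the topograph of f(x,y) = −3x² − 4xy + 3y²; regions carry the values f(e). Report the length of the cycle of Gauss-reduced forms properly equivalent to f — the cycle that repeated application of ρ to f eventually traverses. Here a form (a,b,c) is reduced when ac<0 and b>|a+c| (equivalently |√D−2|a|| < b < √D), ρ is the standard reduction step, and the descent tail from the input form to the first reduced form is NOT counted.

D = 52, ⌊√D⌋ = 7
descent: ρ → (3,4,-3)  [lands on river]
river: ρ → (-3,2,4)
river: ρ → (4,6,-1)
river: ρ → (-1,6,4)
river: ρ → (4,2,-3)
river: ρ → (-3,4,3)
river: ρ → (3,2,-4)
river: ρ → (-4,6,1)
river: ρ → (1,6,-4)
river: ρ → (-4,2,3)
ρ-cycle length = 10 (tail of 1 descent step not counted)

10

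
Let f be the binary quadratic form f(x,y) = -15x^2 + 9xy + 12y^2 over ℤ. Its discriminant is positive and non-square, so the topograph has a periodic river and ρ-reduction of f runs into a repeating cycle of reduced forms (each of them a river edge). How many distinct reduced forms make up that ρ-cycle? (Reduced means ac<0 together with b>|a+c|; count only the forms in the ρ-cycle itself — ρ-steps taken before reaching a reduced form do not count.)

D = 801, ⌊√D⌋ = 28
river: ρ → (12,15,-12)
river: ρ → (-12,9,15)
river: ρ → (15,21,-6)
river: ρ → (-6,27,3)
river: ρ → (3,27,-6)
river: ρ → (-6,21,15)
river: ρ → (15,9,-12)
river: ρ → (-12,15,12)
river: ρ → (12,9,-15)
river: ρ → (-15,21,6)
river: ρ → (6,27,-3)
river: ρ → (-3,27,6)
river: ρ → (6,21,-15)
river: ρ → (-15,9,12)
ρ-cycle length = 14 (tail of 0 descent steps not counted)

14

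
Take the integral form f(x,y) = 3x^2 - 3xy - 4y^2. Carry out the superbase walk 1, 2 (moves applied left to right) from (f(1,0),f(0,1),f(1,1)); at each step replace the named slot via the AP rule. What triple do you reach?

start (3,-4,-4) = (f(1,0),f(0,1),f(1,1))
replace slot 1: 2·((-4)+(-4)) − 3 = -19 → (-19,-4,-4)
replace slot 2: 2·((-19)+(-4)) − (-4) = -42 → (-19,-42,-4)

-19,-42,-4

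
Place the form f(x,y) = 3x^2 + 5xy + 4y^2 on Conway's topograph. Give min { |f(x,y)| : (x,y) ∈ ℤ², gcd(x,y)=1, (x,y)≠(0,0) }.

translate: b→-1 (≡5 mod 6), so (3,5,4)→(3,-1,2)
flip: (3,-1,2)→(2,1,3)
reduced (well bottom): (2,1,3) with a≤c, −a<b≤a
well minimum = a = 2

2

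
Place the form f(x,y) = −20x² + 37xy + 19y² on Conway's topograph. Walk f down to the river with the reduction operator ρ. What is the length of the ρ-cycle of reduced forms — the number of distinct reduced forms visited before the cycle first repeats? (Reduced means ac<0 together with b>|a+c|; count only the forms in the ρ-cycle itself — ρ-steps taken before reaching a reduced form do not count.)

D = 2889, ⌊√D⌋ = 53
river: ρ → (19,39,-18)
river: ρ → (-18,33,25)
river: ρ → (25,17,-26)
river: ρ → (-26,35,16)
river: ρ → (16,29,-32)
river: ρ → (-32,35,13)
river: ρ → (13,43,-20)
river: ρ → (-20,37,19)
ρ-cycle length = 8 (tail of 0 descent steps not counted)

8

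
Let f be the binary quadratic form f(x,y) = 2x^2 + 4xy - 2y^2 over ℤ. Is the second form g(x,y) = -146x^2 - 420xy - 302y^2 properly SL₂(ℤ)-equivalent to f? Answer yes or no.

D₁ = 32, D₂ = 32
river cycle of f (length 2): (-2, 4, 2), (2, 4, -2)
river cycle of g (length 2): (-2, 4, 2), (2, 4, -2)
cycles coincide ⇒ equivalent

yes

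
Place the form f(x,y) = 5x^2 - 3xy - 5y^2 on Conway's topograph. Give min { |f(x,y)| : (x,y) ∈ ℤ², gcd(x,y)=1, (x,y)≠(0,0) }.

descent: ρ → (-5,3,5)  [lands on river]
river: ρ → (5,7,-3)
river: ρ → (-3,5,7)
river: ρ → (7,9,-1)
river: ρ → (-1,9,7)
river: ρ → (7,5,-3)
river: ρ → (-3,7,5)
river: ρ → (5,3,-5)
river: ρ → (-5,7,3)
river: ρ → (3,5,-7)
river: ρ → (-7,9,1)
river: ρ → (1,9,-7)
river: ρ → (-7,5,3)
river: ρ → (3,7,-5)
closes: descent 1, river 14
min |a| on river = 1

1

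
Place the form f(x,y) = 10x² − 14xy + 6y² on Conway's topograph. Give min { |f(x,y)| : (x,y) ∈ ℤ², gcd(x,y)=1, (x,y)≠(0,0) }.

translate: b→6 (≡-14 mod 20), so (10,-14,6)→(10,6,2)
flip: (10,6,2)→(2,-6,10)
translate: b→2 (≡-6 mod 4), so (2,-6,10)→(2,2,6)
reduced (well bottom): (2,2,6) with a≤c, −a<b≤a
well minimum = a = 2

2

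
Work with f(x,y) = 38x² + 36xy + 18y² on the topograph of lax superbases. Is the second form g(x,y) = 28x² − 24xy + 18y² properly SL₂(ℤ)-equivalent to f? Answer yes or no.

D₁ = -1440, D₂ = -1440
f: flip: (38,36,18)→(18,-36,38)
f: translate: b→0 (≡-36 mod 36), so (18,-36,38)→(18,0,20)
f: reduced (well bottom): (18,0,20) with a≤c, −a<b≤a
g: flip: (28,-24,18)→(18,24,28)
g: translate: b→-12 (≡24 mod 36), so (18,24,28)→(18,-12,22)
g: reduced (well bottom): (18,-12,22) with a≤c, −a<b≤a
reduced forms (18, 0, 20) vs (18, -12, 22) ⇒ inequivalent

no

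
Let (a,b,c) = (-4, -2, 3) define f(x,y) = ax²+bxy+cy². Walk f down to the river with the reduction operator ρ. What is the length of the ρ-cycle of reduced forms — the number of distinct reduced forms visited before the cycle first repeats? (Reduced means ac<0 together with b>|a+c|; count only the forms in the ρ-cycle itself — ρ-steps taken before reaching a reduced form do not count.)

D = 52, ⌊√D⌋ = 7
descent: ρ → (3,2,-4)  [lands on river]
river: ρ → (-4,6,1)
river: ρ → (1,6,-4)
river: ρ → (-4,2,3)
river: ρ → (3,4,-3)
river: ρ → (-3,2,4)
river: ρ → (4,6,-1)
river: ρ → (-1,6,4)
river: ρ → (4,2,-3)
river: ρ → (-3,4,3)
ρ-cycle length = 10 (tail of 1 descent step not counted)

10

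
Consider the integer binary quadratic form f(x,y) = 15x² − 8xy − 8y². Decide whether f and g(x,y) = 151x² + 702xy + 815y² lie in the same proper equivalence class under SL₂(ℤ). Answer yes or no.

D₁ = 544, D₂ = 544
river cycle of f (length 4): (-8, 8, 15), (15, 22, -1), (-1, 22, 15), (15, 8, -8)
river cycle of g (length 4): (15, 22, -1), (-1, 22, 15), (15, 8, -8), (-8, 8, 15)
cycles coincide ⇒ equivalent

yes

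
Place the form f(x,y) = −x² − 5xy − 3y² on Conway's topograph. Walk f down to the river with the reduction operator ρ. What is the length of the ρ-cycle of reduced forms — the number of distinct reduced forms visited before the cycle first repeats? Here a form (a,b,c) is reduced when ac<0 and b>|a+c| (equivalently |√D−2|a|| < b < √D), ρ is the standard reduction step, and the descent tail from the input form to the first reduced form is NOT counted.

D = 13, ⌊√D⌋ = 3
descent: ρ → (-3,-1,1)
descent: ρ → (1,3,-1)  [lands on river]
river: ρ → (-1,3,1)
ρ-cycle length = 2 (tail of 2 descent steps not counted)

2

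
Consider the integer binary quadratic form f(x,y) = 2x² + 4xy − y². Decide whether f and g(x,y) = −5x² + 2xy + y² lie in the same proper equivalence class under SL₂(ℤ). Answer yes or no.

D₁ = 24, D₂ = 24
river cycle of f (length 2): (-1, 4, 2), (2, 4, -1)
river cycle of g (length 2): (1, 4, -2), (-2, 4, 1)
cycles differ ⇒ inequivalent

no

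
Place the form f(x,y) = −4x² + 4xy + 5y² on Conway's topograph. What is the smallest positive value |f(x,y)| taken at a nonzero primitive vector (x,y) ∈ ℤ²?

river: ρ → (5,6,-3)
river: ρ → (-3,6,5)
river: ρ → (5,4,-4)
river: ρ → (-4,4,5)
closes: descent 0, river 4
min |a| on river = 3

3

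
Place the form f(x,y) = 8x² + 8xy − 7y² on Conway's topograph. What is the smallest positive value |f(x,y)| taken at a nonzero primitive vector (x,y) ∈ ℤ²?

river: ρ → (-7,6,9)
river: ρ → (9,12,-4)
river: ρ → (-4,12,9)
river: ρ → (9,6,-7)
river: ρ → (-7,8,8)
river: ρ → (8,8,-7)
closes: descent 0, river 6
min |a| on river = 4

4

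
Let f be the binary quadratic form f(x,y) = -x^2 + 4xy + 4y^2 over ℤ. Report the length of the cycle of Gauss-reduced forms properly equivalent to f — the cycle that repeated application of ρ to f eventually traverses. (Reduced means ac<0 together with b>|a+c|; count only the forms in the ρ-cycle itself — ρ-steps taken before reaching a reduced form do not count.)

D = 32, ⌊√D⌋ = 5
river: ρ → (4,4,-1)
river: ρ → (-1,4,4)
ρ-cycle length = 2 (tail of 0 descent steps not counted)

2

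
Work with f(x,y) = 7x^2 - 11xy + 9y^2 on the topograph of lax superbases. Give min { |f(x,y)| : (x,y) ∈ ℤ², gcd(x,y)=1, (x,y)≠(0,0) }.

translate: b→3 (≡-11 mod 14), so (7,-11,9)→(7,3,5)
flip: (7,3,5)→(5,-3,7)
reduced (well bottom): (5,-3,7) with a≤c, −a<b≤a
well minimum = a = 5

5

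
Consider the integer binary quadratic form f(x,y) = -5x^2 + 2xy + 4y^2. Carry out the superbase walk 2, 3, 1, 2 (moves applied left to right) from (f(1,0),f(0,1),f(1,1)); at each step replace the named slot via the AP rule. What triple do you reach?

start (-5,4,1) = (f(1,0),f(0,1),f(1,1))
replace slot 2: 2·((-5)+1) − 4 = -12 → (-5,-12,1)
replace slot 3: 2·((-5)+(-12)) − 1 = -35 → (-5,-12,-35)
replace slot 1: 2·((-12)+(-35)) − (-5) = -89 → (-89,-12,-35)
replace slot 2: 2·((-89)+(-35)) − (-12) = -236 → (-89,-236,-35)

-89,-236,-35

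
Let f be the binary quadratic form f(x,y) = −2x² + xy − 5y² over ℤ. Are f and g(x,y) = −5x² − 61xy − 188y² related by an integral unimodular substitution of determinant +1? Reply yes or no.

D₁ = -39, D₂ = -39
f is negative-definite; reduce −f:
−f: reduced (well bottom): (2,-1,5) with a≤c, −a<b≤a
flip sign back: reduced form of f is (-2,1,-5)
g is negative-definite; reduce −g:
−g: translate: b→1 (≡61 mod 10), so (5,61,188)→(5,1,2)
−g: flip: (5,1,2)→(2,-1,5)
−g: reduced (well bottom): (2,-1,5) with a≤c, −a<b≤a
flip sign back: reduced form of g is (-2,1,-5)
reduced forms (-2, 1, -5) vs (-2, 1, -5) ⇒ equivalent

yes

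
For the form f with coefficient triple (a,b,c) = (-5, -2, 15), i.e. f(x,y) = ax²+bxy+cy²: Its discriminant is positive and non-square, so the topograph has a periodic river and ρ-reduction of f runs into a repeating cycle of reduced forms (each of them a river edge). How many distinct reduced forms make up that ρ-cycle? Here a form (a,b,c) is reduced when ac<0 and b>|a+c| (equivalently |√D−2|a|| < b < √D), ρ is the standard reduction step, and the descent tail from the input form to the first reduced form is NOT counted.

D = 304, ⌊√D⌋ = 17
descent: ρ → (15,2,-5)
descent: ρ → (-5,8,12)  [lands on river]
river: ρ → (12,16,-1)
river: ρ → (-1,16,12)
river: ρ → (12,8,-5)
river: ρ → (-5,12,8)
river: ρ → (8,4,-9)
river: ρ → (-9,14,3)
river: ρ → (3,16,-4)
river: ρ → (-4,16,3)
river: ρ → (3,14,-9)
river: ρ → (-9,4,8)
river: ρ → (8,12,-5)
ρ-cycle length = 12 (tail of 2 descent steps not counted)

12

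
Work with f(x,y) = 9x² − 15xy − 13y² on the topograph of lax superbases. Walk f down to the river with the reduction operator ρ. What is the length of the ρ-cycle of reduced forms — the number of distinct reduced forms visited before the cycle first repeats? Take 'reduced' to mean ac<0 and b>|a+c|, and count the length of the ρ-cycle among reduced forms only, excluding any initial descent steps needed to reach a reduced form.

D = 693, ⌊√D⌋ = 26
descent: ρ → (-13,15,9)  [lands on river]
river: ρ → (9,21,-7)
river: ρ → (-7,21,9)
river: ρ → (9,15,-13)
river: ρ → (-13,11,11)
river: ρ → (11,11,-13)
ρ-cycle length = 6 (tail of 1 descent step not counted)

6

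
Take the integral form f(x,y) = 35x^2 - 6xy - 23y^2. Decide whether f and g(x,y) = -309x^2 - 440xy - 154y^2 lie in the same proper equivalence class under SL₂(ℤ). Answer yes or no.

D₁ = 3256, D₂ = 3256
river cycle of f (length 24): (-23, 52, 6), (6, 56, -5), (-5, 54, 17), (17, 48, -14), (-14, 36, 35), (35, 34, -15), (-15, 56, 2), (2, 56, -15), (-15, 34, 35), (35, 36, -14), … (14 more)
river cycle of g (length 24): (-23, 52, 6), (6, 56, -5), (-5, 54, 17), (17, 48, -14), (-14, 36, 35), (35, 34, -15), (-15, 56, 2), (2, 56, -15), (-15, 34, 35), (35, 36, -14), … (14 more)
cycles coincide ⇒ equivalent

yes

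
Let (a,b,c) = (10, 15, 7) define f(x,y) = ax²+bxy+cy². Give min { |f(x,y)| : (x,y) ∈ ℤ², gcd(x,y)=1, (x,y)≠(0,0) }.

translate: b→-5 (≡15 mod 20), so (10,15,7)→(10,-5,2)
flip: (10,-5,2)→(2,5,10)
translate: b→1 (≡5 mod 4), so (2,5,10)→(2,1,7)
reduced (well bottom): (2,1,7) with a≤c, −a<b≤a
well minimum = a = 2

2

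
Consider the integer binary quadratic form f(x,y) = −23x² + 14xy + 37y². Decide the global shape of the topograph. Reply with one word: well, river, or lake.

D = b²−4ac = 14² − 4·(-23)·37 = 3600
D = 60² is a perfect square ⇒ form factors over ℤ ⇒ lakes

lake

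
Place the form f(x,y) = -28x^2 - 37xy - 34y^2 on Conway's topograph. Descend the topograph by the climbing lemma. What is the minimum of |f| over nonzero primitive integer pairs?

translate: b→-19 (≡37 mod 56), so (28,37,34)→(28,-19,25)
flip: (28,-19,25)→(25,19,28)
reduced (well bottom): (25,19,28) with a≤c, −a<b≤a
well minimum |f| = |-25| = 25 (negative-definite)

25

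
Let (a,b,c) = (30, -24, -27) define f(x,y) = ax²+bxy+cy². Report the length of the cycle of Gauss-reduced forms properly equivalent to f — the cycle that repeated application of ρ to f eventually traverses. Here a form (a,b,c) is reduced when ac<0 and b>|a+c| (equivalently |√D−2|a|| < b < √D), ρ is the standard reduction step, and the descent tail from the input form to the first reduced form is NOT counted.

D = 3816, ⌊√D⌋ = 61
descent: ρ → (-27,24,30)  [lands on river]
river: ρ → (30,36,-21)
river: ρ → (-21,48,18)
river: ρ → (18,60,-3)
river: ρ → (-3,60,18)
river: ρ → (18,48,-21)
river: ρ → (-21,36,30)
river: ρ → (30,24,-27)
river: ρ → (-27,30,27)
river: ρ → (27,24,-30)
river: ρ → (-30,36,21)
river: ρ → (21,48,-18)
river: ρ → (-18,60,3)
river: ρ → (3,60,-18)
river: ρ → (-18,48,21)
river: ρ → (21,36,-30)
river: ρ → (-30,24,27)
river: ρ → (27,30,-27)
ρ-cycle length = 18 (tail of 1 descent step not counted)

18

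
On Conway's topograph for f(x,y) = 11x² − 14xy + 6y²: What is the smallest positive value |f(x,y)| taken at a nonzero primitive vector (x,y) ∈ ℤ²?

translate: b→8 (≡-14 mod 22), so (11,-14,6)→(11,8,3)
flip: (11,8,3)→(3,-8,11)
translate: b→-2 (≡-8 mod 6), so (3,-8,11)→(3,-2,6)
reduced (well bottom): (3,-2,6) with a≤c, −a<b≤a
well minimum = a = 3

3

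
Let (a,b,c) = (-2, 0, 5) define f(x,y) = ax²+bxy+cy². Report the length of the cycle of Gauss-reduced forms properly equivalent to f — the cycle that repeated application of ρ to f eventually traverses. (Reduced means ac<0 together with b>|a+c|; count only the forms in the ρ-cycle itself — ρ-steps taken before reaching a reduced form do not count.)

D = 40, ⌊√D⌋ = 6
descent: ρ → (5,0,-2)
descent: ρ → (-2,4,3)  [lands on river]
river: ρ → (3,2,-3)
river: ρ → (-3,4,2)
river: ρ → (2,4,-3)
river: ρ → (-3,2,3)
river: ρ → (3,4,-2)
ρ-cycle length = 6 (tail of 2 descent steps not counted)

6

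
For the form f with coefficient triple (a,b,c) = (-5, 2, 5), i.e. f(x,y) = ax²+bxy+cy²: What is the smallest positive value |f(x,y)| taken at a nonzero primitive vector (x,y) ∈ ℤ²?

river: ρ → (5,8,-2)
river: ρ → (-2,8,5)
river: ρ → (5,2,-5)
river: ρ → (-5,8,2)
river: ρ → (2,8,-5)
river: ρ → (-5,2,5)
closes: descent 0, river 6
min |a| on river = 2

2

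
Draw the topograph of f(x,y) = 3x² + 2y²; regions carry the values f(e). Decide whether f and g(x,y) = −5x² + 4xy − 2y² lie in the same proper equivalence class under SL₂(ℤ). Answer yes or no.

D₁ = -24, D₂ = -24
f: flip: (3,0,2)→(2,0,3)
f: reduced (well bottom): (2,0,3) with a≤c, −a<b≤a
g is negative-definite; reduce −g:
−g: flip: (5,-4,2)→(2,4,5)
−g: translate: b→0 (≡4 mod 4), so (2,4,5)→(2,0,3)
−g: reduced (well bottom): (2,0,3) with a≤c, −a<b≤a
flip sign back: reduced form of g is (-2,0,-3)
reduced forms (2, 0, 3) vs (-2, 0, -3) ⇒ inequivalent

no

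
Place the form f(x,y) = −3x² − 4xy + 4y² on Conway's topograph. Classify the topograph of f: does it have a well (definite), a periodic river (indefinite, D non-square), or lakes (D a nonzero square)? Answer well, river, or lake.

D = b²−4ac = (-4)² − 4·(-3)·4 = 64
D = 8² is a perfect square ⇒ form factors over ℤ ⇒ lakes

lake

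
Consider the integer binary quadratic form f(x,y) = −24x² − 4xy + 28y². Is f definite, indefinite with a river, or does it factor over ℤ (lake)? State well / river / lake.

D = b²−4ac = (-4)² − 4·(-24)·28 = 2704
D = 52² is a perfect square ⇒ form factors over ℤ ⇒ lakes

lake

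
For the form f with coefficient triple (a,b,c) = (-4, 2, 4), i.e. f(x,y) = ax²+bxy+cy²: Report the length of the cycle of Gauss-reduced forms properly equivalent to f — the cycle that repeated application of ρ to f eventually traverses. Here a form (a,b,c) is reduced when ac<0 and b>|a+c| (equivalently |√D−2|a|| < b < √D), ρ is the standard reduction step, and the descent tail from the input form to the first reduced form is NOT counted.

D = 68, ⌊√D⌋ = 8
river: ρ → (4,6,-2)
river: ρ → (-2,6,4)
river: ρ → (4,2,-4)
river: ρ → (-4,6,2)
river: ρ → (2,6,-4)
river: ρ → (-4,2,4)
ρ-cycle length = 6 (tail of 0 descent steps not counted)

6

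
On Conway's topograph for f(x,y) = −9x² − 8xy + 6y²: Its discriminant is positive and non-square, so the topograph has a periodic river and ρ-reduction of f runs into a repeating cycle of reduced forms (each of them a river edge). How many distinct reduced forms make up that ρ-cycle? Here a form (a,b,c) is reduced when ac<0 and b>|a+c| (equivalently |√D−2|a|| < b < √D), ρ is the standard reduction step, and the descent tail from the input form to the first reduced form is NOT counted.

D = 280, ⌊√D⌋ = 16
descent: ρ → (6,8,-9)  [lands on river]
river: ρ → (-9,10,5)
river: ρ → (5,10,-9)
river: ρ → (-9,8,6)
river: ρ → (6,16,-1)
river: ρ → (-1,16,6)
ρ-cycle length = 6 (tail of 1 descent step not counted)

6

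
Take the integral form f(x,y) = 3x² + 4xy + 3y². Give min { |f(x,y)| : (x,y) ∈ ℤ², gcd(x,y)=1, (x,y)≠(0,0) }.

translate: b→-2 (≡4 mod 6), so (3,4,3)→(3,-2,2)
flip: (3,-2,2)→(2,2,3)
reduced (well bottom): (2,2,3) with a≤c, −a<b≤a
well minimum = a = 2

2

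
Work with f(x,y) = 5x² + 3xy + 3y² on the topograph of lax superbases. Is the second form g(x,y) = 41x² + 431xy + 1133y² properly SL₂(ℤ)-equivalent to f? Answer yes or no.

D₁ = -51, D₂ = -51
f: flip: (5,3,3)→(3,-3,5)
f: translate: b→3 (≡-3 mod 6), so (3,-3,5)→(3,3,5)
f: reduced (well bottom): (3,3,5) with a≤c, −a<b≤a
g: translate: b→21 (≡431 mod 82), so (41,431,1133)→(41,21,3)
g: flip: (41,21,3)→(3,-21,41)
g: translate: b→3 (≡-21 mod 6), so (3,-21,41)→(3,3,5)
g: reduced (well bottom): (3,3,5) with a≤c, −a<b≤a
reduced forms (3, 3, 5) vs (3, 3, 5) ⇒ equivalent

yes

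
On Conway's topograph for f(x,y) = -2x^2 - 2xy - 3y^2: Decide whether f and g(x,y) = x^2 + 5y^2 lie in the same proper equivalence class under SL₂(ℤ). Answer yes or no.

D₁ = -20, D₂ = -20
f is negative-definite; reduce −f:
−f: reduced (well bottom): (2,2,3) with a≤c, −a<b≤a
flip sign back: reduced form of f is (-2,-2,-3)
g: reduced (well bottom): (1,0,5) with a≤c, −a<b≤a
reduced forms (-2, -2, -3) vs (1, 0, 5) ⇒ inequivalent

no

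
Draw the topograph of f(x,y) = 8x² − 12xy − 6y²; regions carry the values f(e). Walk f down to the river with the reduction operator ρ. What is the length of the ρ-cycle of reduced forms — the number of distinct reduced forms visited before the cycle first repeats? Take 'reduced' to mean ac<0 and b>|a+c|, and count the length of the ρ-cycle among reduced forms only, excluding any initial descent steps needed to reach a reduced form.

D = 336, ⌊√D⌋ = 18
descent: ρ → (-6,12,8)  [lands on river]
river: ρ → (8,4,-10)
river: ρ → (-10,16,2)
river: ρ → (2,16,-10)
river: ρ → (-10,4,8)
river: ρ → (8,12,-6)
ρ-cycle length = 6 (tail of 1 descent step not counted)

6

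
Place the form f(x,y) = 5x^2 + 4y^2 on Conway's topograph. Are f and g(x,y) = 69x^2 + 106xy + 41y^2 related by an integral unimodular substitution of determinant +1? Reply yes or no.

D₁ = -80, D₂ = -80
f: flip: (5,0,4)→(4,0,5)
f: reduced (well bottom): (4,0,5) with a≤c, −a<b≤a
g: translate: b→-32 (≡106 mod 138), so (69,106,41)→(69,-32,4)
g: flip: (69,-32,4)→(4,32,69)
g: translate: b→0 (≡32 mod 8), so (4,32,69)→(4,0,5)
g: reduced (well bottom): (4,0,5) with a≤c, −a<b≤a
reduced forms (4, 0, 5) vs (4, 0, 5) ⇒ equivalent

yes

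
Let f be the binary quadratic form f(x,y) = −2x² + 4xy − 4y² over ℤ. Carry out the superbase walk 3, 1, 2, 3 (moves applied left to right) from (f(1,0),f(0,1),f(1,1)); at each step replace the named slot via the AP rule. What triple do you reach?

start (-2,-4,-2) = (f(1,0),f(0,1),f(1,1))
replace slot 3: 2·((-2)+(-4)) − (-2) = -10 → (-2,-4,-10)
replace slot 1: 2·((-4)+(-10)) − (-2) = -26 → (-26,-4,-10)
replace slot 2: 2·((-26)+(-10)) − (-4) = -68 → (-26,-68,-10)
replace slot 3: 2·((-26)+(-68)) − (-10) = -178 → (-26,-68,-178)

-26,-68,-178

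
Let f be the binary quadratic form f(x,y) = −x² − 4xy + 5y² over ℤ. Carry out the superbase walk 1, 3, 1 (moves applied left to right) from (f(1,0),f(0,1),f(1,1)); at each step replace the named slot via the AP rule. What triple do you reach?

start (-1,5,0) = (f(1,0),f(0,1),f(1,1))
replace slot 1: 2·(5+0) − (-1) = 11 → (11,5,0)
replace slot 3: 2·(11+5) − 0 = 32 → (11,5,32)
replace slot 1: 2·(5+32) − 11 = 63 → (63,5,32)

63,5,32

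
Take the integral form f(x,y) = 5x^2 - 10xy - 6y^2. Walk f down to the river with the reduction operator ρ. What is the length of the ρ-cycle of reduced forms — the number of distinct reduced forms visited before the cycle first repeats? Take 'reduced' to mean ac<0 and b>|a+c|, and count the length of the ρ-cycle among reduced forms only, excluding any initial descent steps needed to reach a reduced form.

D = 220, ⌊√D⌋ = 14
descent: ρ → (-6,10,5)  [lands on river]
river: ρ → (5,10,-6)
river: ρ → (-6,14,1)
river: ρ → (1,14,-6)
ρ-cycle length = 4 (tail of 1 descent step not counted)

4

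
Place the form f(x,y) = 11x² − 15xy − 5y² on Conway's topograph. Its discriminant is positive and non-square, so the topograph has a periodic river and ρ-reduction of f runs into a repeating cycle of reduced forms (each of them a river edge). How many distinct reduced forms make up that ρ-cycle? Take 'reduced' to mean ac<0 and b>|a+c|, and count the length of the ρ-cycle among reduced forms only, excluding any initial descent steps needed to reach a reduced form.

D = 445, ⌊√D⌋ = 21
descent: ρ → (-5,15,11)  [lands on river]
river: ρ → (11,7,-9)
river: ρ → (-9,11,9)
river: ρ → (9,7,-11)
river: ρ → (-11,15,5)
river: ρ → (5,15,-11)
river: ρ → (-11,7,9)
river: ρ → (9,11,-9)
river: ρ → (-9,7,11)
river: ρ → (11,15,-5)
ρ-cycle length = 10 (tail of 1 descent step not counted)

10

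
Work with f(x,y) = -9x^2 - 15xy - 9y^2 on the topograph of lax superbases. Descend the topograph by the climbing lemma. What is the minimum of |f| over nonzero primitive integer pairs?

translate: b→-3 (≡15 mod 18), so (9,15,9)→(9,-3,3)
flip: (9,-3,3)→(3,3,9)
reduced (well bottom): (3,3,9) with a≤c, −a<b≤a
well minimum |f| = |-3| = 3 (negative-definite)

3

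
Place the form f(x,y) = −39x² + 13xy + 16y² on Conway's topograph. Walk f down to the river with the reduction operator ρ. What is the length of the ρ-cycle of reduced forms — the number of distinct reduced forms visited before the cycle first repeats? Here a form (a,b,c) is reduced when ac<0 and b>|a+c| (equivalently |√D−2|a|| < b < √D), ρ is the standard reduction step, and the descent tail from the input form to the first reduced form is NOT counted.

D = 2665, ⌊√D⌋ = 51
descent: ρ → (16,51,-1)  [lands on river]
river: ρ → (-1,51,16)
river: ρ → (16,45,-10)
river: ρ → (-10,35,36)
river: ρ → (36,37,-9)
river: ρ → (-9,35,40)
river: ρ → (40,45,-4)
river: ρ → (-4,51,4)
river: ρ → (4,45,-40)
river: ρ → (-40,35,9)
river: ρ → (9,37,-36)
river: ρ → (-36,35,10)
river: ρ → (10,45,-16)
river: ρ → (-16,51,1)
river: ρ → (1,51,-16)
river: ρ → (-16,45,10)
river: ρ → (10,35,-36)
river: ρ → (-36,37,9)
river: ρ → (9,35,-40)
river: ρ → (-40,45,4)
river: ρ → (4,51,-4)
river: ρ → (-4,45,40)
river: ρ → (40,35,-9)
river: ρ → (-9,37,36)
river: ρ → (36,35,-10)
river: ρ → (-10,45,16)
ρ-cycle length = 26 (tail of 1 descent step not counted)

26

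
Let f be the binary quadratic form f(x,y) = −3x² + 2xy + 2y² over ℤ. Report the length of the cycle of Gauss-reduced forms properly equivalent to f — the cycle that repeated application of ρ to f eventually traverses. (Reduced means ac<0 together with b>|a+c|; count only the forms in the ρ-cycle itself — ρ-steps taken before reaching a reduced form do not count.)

D = 28, ⌊√D⌋ = 5
river: ρ → (2,2,-3)
river: ρ → (-3,4,1)
river: ρ → (1,4,-3)
river: ρ → (-3,2,2)
ρ-cycle length = 4 (tail of 0 descent steps not counted)

4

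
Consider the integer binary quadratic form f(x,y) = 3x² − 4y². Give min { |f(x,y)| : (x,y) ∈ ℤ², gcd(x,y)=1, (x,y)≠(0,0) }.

descent: ρ → (-4,0,3)
descent: ρ → (3,6,-1)  [lands on river]
river: ρ → (-1,6,3)
closes: descent 2, river 2
min |a| on river = 1

1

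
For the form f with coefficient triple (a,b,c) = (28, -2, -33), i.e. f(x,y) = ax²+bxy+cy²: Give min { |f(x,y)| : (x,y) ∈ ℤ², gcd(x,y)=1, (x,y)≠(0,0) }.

descent: ρ → (-33,2,28)
descent: ρ → (28,54,-7)  [lands on river]
river: ρ → (-7,58,12)
river: ρ → (12,38,-47)
river: ρ → (-47,56,3)
river: ρ → (3,58,-28)
river: ρ → (-28,54,7)
river: ρ → (7,58,-12)
river: ρ → (-12,38,47)
river: ρ → (47,56,-3)
river: ρ → (-3,58,28)
closes: descent 2, river 10
min |a| on river = 3

3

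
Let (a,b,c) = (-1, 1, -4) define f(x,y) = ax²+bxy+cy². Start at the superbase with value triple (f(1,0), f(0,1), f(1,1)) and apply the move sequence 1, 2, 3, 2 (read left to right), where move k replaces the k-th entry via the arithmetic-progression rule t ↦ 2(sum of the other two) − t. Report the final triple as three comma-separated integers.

start (-1,-4,-4) = (f(1,0),f(0,1),f(1,1))
replace slot 1: 2·((-4)+(-4)) − (-1) = -15 → (-15,-4,-4)
replace slot 2: 2·((-15)+(-4)) − (-4) = -34 → (-15,-34,-4)
replace slot 3: 2·((-15)+(-34)) − (-4) = -94 → (-15,-34,-94)
replace slot 2: 2·((-15)+(-94)) − (-34) = -184 → (-15,-184,-94)

-15,-184,-94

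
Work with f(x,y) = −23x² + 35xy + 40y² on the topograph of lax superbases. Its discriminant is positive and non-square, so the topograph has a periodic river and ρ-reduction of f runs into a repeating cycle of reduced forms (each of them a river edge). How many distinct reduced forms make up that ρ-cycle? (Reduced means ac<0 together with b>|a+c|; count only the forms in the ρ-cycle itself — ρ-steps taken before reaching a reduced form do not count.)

D = 4905, ⌊√D⌋ = 70
river: ρ → (40,45,-18)
river: ρ → (-18,63,13)
river: ρ → (13,67,-8)
river: ρ → (-8,61,37)
river: ρ → (37,13,-32)
river: ρ → (-32,51,18)
river: ρ → (18,57,-23)
river: ρ → (-23,35,40)
ρ-cycle length = 8 (tail of 0 descent steps not counted)

8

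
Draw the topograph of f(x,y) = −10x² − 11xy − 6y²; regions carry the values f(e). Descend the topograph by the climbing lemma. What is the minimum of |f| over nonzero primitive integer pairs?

translate: b→-9 (≡11 mod 20), so (10,11,6)→(10,-9,5)
flip: (10,-9,5)→(5,9,10)
translate: b→-1 (≡9 mod 10), so (5,9,10)→(5,-1,6)
reduced (well bottom): (5,-1,6) with a≤c, −a<b≤a
well minimum |f| = |-5| = 5 (negative-definite)

5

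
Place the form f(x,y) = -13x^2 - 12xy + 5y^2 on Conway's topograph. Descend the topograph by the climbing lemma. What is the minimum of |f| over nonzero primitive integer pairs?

descent: ρ → (5,12,-13)  [lands on river]
river: ρ → (-13,14,4)
river: ρ → (4,18,-5)
river: ρ → (-5,12,13)
river: ρ → (13,14,-4)
river: ρ → (-4,18,5)
closes: descent 1, river 6
min |a| on river = 4

4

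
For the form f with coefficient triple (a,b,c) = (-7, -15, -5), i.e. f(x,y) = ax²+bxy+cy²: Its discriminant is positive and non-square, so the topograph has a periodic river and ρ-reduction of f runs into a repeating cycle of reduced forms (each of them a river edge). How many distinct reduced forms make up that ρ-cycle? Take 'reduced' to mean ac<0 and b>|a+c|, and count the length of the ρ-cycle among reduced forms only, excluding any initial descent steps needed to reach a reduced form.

D = 85, ⌊√D⌋ = 9
descent: ρ → (-5,5,3)  [lands on river]
river: ρ → (3,7,-3)
river: ρ → (-3,5,5)
river: ρ → (5,5,-3)
river: ρ → (-3,7,3)
river: ρ → (3,5,-5)
ρ-cycle length = 6 (tail of 1 descent step not counted)

6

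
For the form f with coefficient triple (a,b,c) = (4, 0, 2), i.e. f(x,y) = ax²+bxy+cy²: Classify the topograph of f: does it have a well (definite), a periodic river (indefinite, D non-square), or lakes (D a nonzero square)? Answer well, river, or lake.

D = b²−4ac = 0² − 4·4·2 = -32
D < 0 ⇒ definite ⇒ every region one sign ⇒ single well

well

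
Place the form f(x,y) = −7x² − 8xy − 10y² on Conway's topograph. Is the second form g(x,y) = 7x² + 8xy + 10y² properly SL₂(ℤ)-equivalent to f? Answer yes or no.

D₁ = -216, D₂ = -216
f is negative-definite; reduce −f:
−f: translate: b→-6 (≡8 mod 14), so (7,8,10)→(7,-6,9)
−f: reduced (well bottom): (7,-6,9) with a≤c, −a<b≤a
flip sign back: reduced form of f is (-7,6,-9)
g: translate: b→-6 (≡8 mod 14), so (7,8,10)→(7,-6,9)
g: reduced (well bottom): (7,-6,9) with a≤c, −a<b≤a
reduced forms (-7, 6, -9) vs (7, -6, 9) ⇒ inequivalent

no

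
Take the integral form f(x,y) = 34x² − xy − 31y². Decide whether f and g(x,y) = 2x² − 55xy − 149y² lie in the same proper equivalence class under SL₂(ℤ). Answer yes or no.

D₁ = 4217, D₂ = 4217
river cycle of f (length 66): (-31, 63, 2), (2, 61, -62), (-62, 63, 1), (1, 63, -62), (-62, 61, 2), (2, 63, -31), (-31, 61, 4), (4, 59, -46), (-46, 33, 17), (17, 35, -44), … (56 more)
river cycle of g (length 66): (2, 61, -62), (-62, 63, 1), (1, 63, -62), (-62, 61, 2), (2, 63, -31), (-31, 61, 4), (4, 59, -46), (-46, 33, 17), (17, 35, -44), (-44, 53, 8), … (56 more)
cycles coincide ⇒ equivalent

yes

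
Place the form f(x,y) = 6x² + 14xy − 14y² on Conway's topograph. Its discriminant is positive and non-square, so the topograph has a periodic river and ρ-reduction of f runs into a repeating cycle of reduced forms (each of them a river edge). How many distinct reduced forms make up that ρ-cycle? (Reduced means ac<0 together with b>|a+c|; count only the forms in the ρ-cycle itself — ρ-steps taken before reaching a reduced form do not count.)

D = 532, ⌊√D⌋ = 23
river: ρ → (-14,14,6)
river: ρ → (6,22,-2)
river: ρ → (-2,22,6)
river: ρ → (6,14,-14)
ρ-cycle length = 4 (tail of 0 descent steps not counted)

4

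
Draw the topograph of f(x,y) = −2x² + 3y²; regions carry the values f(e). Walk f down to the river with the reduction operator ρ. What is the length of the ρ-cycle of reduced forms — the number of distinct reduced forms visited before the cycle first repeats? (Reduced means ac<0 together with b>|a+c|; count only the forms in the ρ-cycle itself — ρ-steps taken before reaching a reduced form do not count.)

D = 24, ⌊√D⌋ = 4
descent: ρ → (3,0,-2)
descent: ρ → (-2,4,1)  [lands on river]
river: ρ → (1,4,-2)
ρ-cycle length = 2 (tail of 2 descent steps not counted)

2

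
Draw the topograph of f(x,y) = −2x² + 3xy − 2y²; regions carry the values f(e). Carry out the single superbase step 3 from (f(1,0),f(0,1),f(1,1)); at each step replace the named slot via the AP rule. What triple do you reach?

start (-2,-2,-1) = (f(1,0),f(0,1),f(1,1))
replace slot 3: 2·((-2)+(-2)) − (-1) = -7 → (-2,-2,-7)

-2,-2,-7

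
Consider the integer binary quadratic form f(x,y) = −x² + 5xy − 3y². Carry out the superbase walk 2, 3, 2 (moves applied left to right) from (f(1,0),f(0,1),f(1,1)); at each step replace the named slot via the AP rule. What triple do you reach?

start (-1,-3,1) = (f(1,0),f(0,1),f(1,1))
replace slot 2: 2·((-1)+1) − (-3) = 3 → (-1,3,1)
replace slot 3: 2·((-1)+3) − 1 = 3 → (-1,3,3)
replace slot 2: 2·((-1)+3) − 3 = 1 → (-1,1,3)

-1,1,3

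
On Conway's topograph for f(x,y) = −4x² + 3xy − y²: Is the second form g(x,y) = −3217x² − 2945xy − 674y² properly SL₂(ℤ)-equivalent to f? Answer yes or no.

D₁ = -7, D₂ = -7
f is negative-definite; reduce −f:
−f: flip: (4,-3,1)→(1,3,4)
−f: translate: b→1 (≡3 mod 2), so (1,3,4)→(1,1,2)
−f: reduced (well bottom): (1,1,2) with a≤c, −a<b≤a
flip sign back: reduced form of f is (-1,-1,-2)
g is negative-definite; reduce −g:
−g: flip: (3217,2945,674)→(674,-2945,3217)
−g: translate: b→-249 (≡-2945 mod 1348), so (674,-2945,3217)→(674,-249,23)
−g: flip: (674,-249,23)→(23,249,674)
−g: translate: b→19 (≡249 mod 46), so (23,249,674)→(23,19,4)
−g: flip: (23,19,4)→(4,-19,23)
−g: translate: b→-3 (≡-19 mod 8), so (4,-19,23)→(4,-3,1)
−g: flip: (4,-3,1)→(1,3,4)
−g: translate: b→1 (≡3 mod 2), so (1,3,4)→(1,1,2)
−g: reduced (well bottom): (1,1,2) with a≤c, −a<b≤a
flip sign back: reduced form of g is (-1,-1,-2)
reduced forms (-1, -1, -2) vs (-1, -1, -2) ⇒ equivalent

yes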